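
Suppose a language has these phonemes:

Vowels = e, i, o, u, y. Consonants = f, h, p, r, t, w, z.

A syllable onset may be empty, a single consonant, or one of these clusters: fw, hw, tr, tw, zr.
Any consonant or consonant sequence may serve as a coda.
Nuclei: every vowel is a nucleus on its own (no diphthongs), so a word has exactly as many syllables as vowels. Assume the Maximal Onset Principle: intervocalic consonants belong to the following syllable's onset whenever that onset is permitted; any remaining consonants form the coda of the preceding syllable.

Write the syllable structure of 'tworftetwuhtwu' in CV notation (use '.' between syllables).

Vowels present: o, e, u, u; each is a nucleus, giving 4 syllables.
Between /o/ (V1) and /e/ (V2): /rft/ — longest licit onset from the right is /t/, leaving /rf/ as coda.
Between /e/ (V2) and /u/ (V3): /tw/ is a licit onset in full, so it all attaches to the next syllable.
Between /u/ (V3) and /u/ (V4): /htw/; trying suffixes from longest down, /tw/ is the first permitted one, so coda /h/ | onset /tw/.
So the parse is tworf.te.twuh.twu.
Mapping each syllable to C/V: /tworf/ → CCVCC, /te/ → CV, /twuh/ → CCVC, /twu/ → CCV.

CCVCC.CV.CCVC.CCV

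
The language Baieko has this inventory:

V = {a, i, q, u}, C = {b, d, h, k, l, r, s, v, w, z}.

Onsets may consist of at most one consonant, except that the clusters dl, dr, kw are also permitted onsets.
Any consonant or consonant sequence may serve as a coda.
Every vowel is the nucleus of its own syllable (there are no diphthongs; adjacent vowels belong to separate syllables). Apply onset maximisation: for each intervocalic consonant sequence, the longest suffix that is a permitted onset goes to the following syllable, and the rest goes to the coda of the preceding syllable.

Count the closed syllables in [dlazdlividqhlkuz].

3

Nuclei (vowels): a, i, i, q, u → 5 syllables.
σ1/σ2 boundary: cluster /zdl/ — the longest permitted-onset suffix is /dl/; onset = /dl/, preceding coda = /z/.
σ2/σ3 boundary: just /v/ — single C goes to the following onset.
σ3/σ4 boundary: /d/ is a single consonant, so it becomes the next onset.
σ4/σ5 boundary: cluster /hlk/ — the longest permitted-onset suffix is /k/; onset = /k/, preceding coda = /hl/.
So the parse is dlaz.dli.vi.dqhl.kuz.
Classifying each syllable: /dlaz/ (closed), /dli/ (open), /vi/ (open), /dqhl/ (closed), /kuz/ (closed).
Closed syllables: 3.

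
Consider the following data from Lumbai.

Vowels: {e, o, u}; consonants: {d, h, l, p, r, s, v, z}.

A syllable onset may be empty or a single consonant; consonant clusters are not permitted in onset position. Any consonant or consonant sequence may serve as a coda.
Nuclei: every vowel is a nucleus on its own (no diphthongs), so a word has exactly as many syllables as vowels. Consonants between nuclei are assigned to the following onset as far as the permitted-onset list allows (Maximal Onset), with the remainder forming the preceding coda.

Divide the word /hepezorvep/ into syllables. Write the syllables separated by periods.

Vowels present: e, e, o, e; each is a nucleus, giving 4 syllables.
V1 /e/ – V2 /e/: just /p/ — single C goes to the following onset.
V2 /e/ – V3 /o/: /z/ is a single consonant, so it becomes the next onset.
V3 /o/ – V4 /e/: cluster /rv/ — the longest permitted-onset suffix is /v/; onset = /v/, preceding coda = /r/.

he.pe.zor.vep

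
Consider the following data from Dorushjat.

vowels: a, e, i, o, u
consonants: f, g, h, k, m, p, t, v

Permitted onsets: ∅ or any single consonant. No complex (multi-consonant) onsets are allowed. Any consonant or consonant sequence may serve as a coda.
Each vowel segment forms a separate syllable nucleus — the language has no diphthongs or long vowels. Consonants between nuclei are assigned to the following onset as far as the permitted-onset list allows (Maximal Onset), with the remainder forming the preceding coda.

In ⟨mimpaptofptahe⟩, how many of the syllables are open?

2

Vowels present: i, a, o, a, e; each is a nucleus, giving 5 syllables.
V1 /i/ – V2 /a/: cluster /mp/ — the longest permitted-onset suffix is /p/; onset = /p/, preceding coda = /m/.
V2 /a/ – V3 /o/: cluster /pt/ — the longest permitted-onset suffix is /t/; onset = /t/, preceding coda = /p/.
V3 /o/ – V4 /a/: /fpt/ splits as /fp/ + /t/ (/t/ is the longest suffix that is a licit onset).
V4 /a/ – V5 /e/: just /h/ — single C goes to the following onset.
Putting it together: mim.pap.tofp.ta.he.
Classifying each syllable: /mim/ (closed), /pap/ (closed), /tofp/ (closed), /ta/ (open), /he/ (open).
Open syllables: 2.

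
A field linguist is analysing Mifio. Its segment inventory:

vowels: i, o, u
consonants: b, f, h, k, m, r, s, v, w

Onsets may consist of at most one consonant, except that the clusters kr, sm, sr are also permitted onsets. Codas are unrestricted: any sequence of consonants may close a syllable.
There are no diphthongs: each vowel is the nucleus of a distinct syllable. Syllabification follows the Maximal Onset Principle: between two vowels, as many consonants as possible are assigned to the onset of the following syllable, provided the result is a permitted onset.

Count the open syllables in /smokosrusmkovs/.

Vowels present: o, o, u, o; each is a nucleus, giving 4 syllables.
V1 /o/ – V2 /o/: /k/ is a single consonant, so it becomes the next onset.
V2 /o/ – V3 /u/: /sr/ — entire cluster is a permitted onset → onset /sr/, coda ∅.
V3 /u/ – V4 /o/: /smk/; trying suffixes from longest down, /k/ is the first permitted one, so coda /sm/ | onset /k/.
Result: smo.ko.srusm.kovs.
Classifying each syllable: /smo/ (open), /ko/ (open), /srusm/ (closed), /kovs/ (closed).
Open syllables: 2.

2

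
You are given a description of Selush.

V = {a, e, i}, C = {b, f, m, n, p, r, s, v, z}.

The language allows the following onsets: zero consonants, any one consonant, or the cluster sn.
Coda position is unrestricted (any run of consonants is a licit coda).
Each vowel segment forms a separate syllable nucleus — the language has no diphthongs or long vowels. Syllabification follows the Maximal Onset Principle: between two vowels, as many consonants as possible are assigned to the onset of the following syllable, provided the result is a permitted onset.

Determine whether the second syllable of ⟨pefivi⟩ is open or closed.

Vowels present: e, i, i; each is a nucleus, giving 3 syllables.
/e…i/ gap (V1→V2): /f/ is a single consonant, so it becomes the next onset.
/i…i/ gap (V2→V3): /v/ → onset of the next syllable (single consonants are always licit onsets).
Syllabification: pe.fi.vi.
Syllable 2 is /fi/; it ends in its nucleus with no coda, so it is open.

open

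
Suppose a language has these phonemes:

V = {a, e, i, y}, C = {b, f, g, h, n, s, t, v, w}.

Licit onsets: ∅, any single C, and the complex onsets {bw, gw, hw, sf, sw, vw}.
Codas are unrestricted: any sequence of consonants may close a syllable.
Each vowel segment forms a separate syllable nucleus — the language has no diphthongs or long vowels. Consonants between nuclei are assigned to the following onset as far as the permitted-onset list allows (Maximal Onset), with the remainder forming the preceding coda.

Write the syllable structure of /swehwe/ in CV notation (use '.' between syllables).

Nuclei (vowels): e, e → 2 syllables.
Between /e/ (V1) and /e/ (V2): cluster /hw/ — /hw/ is itself a permitted onset, so the whole cluster goes right; preceding coda = ∅.
Result: swe.hwe.
Mapping each syllable to C/V: /swe/ → CCV, /hwe/ → CCV.

CCV.CCV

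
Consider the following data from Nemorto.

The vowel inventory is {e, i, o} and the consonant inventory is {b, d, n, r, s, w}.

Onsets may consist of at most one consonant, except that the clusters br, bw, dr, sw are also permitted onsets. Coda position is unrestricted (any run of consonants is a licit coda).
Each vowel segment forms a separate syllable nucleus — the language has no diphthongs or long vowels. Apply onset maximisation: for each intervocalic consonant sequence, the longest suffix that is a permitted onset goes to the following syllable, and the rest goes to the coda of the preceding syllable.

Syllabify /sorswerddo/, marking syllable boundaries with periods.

sor.swerd.do

Vowels present: o, e, o; each is a nucleus, giving 3 syllables.
V1 /o/ – V2 /e/: /rsw/; trying suffixes from longest down, /sw/ is the first permitted one, so coda /r/ | onset /sw/.
V2 /e/ – V3 /o/: /rdd/ — longest licit onset from the right is /d/, leaving /rd/ as coda.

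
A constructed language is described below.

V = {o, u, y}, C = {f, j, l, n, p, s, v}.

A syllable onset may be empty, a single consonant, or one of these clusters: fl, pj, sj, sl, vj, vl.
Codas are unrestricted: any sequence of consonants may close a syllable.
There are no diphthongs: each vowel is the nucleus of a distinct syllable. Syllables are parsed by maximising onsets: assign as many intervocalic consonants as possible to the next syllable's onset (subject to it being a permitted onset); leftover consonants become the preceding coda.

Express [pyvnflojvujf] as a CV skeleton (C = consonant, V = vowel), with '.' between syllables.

CVCC.CCVC.CVCC

The vowels are y, o, u — 3 nuclei, so 3 syllables.
σ1/σ2 boundary: /vnfl/; trying suffixes from longest down, /fl/ is the first permitted one, so coda /vn/ | onset /fl/.
σ2/σ3 boundary: cluster /jv/ — the longest permitted-onset suffix is /v/; onset = /v/, preceding coda = /j/.
Syllabification: pyvn.floj.vujf.
Mapping each syllable to C/V: /pyvn/ → CVCC, /floj/ → CCVC, /vujf/ → CVCC.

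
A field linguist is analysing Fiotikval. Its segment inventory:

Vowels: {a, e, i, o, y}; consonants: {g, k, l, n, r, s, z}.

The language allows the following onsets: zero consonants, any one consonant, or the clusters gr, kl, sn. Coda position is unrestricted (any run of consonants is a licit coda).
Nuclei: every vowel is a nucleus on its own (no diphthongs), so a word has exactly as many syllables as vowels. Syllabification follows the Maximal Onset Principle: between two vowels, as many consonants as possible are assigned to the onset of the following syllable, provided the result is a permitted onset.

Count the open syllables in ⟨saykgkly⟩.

2

The vowels are a, y, y — 3 nuclei, so 3 syllables.
Between /a/ (V1) and /y/ (V2): hiatus — the boundary sits between the two vowels.
Between /y/ (V2) and /y/ (V3): /kgkl/; trying suffixes from longest down, /kl/ is the first permitted one, so coda /kg/ | onset /kl/.
Result: sa.ykg.kly.
Classifying each syllable: /sa/ (open), /ykg/ (closed), /kly/ (open).
Open syllables: 2.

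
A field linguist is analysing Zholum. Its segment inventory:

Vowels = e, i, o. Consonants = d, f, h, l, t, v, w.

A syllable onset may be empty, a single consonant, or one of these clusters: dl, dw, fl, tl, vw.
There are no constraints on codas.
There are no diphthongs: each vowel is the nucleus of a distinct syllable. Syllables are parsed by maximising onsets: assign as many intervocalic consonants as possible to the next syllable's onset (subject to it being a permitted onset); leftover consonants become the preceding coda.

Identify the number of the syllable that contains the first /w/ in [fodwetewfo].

Vowels present: o, e, e, o; each is a nucleus, giving 4 syllables.
V1 /o/ – V2 /e/: /dw/ — entire cluster is a permitted onset → onset /dw/, coda ∅.
V2 /e/ – V3 /e/: just /t/ — single C goes to the following onset.
V3 /e/ – V4 /o/: /wf/ — longest licit onset from the right is /f/, leaving /w/ as coda.
Syllabification: fo.dwe.tew.fo.
The first /w/ is in the onset of syllable 2 (/dwe/).

2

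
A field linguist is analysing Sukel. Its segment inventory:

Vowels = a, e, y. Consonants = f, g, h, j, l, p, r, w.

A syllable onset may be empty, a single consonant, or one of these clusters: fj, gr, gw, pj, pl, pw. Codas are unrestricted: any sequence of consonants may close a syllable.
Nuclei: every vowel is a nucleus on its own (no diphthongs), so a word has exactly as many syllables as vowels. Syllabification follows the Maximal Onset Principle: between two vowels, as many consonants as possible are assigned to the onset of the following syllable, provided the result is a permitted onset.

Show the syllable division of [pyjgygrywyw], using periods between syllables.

pyj.gy.gry.wyw

The vowels are y, y, y, y — 4 nuclei, so 4 syllables.
V1 /y/ – V2 /y/: /jg/ — longest licit onset from the right is /g/, leaving /j/ as coda.
V2 /y/ – V3 /y/: /gr/ — entire cluster is a permitted onset → onset /gr/, coda ∅.
V3 /y/ – V4 /y/: /w/ → onset of the next syllable (single consonants are always licit onsets).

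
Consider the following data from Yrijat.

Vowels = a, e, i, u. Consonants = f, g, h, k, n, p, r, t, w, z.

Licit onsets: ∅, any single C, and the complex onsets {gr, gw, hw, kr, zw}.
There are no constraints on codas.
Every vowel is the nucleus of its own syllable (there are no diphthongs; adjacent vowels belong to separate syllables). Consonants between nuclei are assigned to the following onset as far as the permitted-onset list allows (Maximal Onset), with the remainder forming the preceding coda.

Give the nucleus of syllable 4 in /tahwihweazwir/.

The vowels are a, i, e, a, i — 5 nuclei, so 5 syllables.
The fourth nucleus (vowel 4 from the left) is /a/.

a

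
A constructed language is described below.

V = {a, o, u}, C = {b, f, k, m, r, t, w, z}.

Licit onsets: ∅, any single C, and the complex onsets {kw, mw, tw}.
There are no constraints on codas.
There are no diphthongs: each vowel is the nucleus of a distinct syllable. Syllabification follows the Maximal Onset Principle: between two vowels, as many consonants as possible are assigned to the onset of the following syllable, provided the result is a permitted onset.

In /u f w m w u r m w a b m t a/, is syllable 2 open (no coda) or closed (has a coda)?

closed

Vowels present: u, u, a, a; each is a nucleus, giving 4 syllables.
/u…u/ gap (V1→V2): /fwmw/ splits as /fw/ + /mw/ (/mw/ is the longest suffix that is a licit onset).
/u…a/ gap (V2→V3): /rmw/ splits as /r/ + /mw/ (/mw/ is the longest suffix that is a licit onset).
/a…a/ gap (V3→V4): /bmt/; trying suffixes from longest down, /t/ is the first permitted one, so coda /bm/ | onset /t/.
Result: ufw.mwur.mwabm.ta.
Syllable 2 is /mwur/ with coda /r/, so it is closed.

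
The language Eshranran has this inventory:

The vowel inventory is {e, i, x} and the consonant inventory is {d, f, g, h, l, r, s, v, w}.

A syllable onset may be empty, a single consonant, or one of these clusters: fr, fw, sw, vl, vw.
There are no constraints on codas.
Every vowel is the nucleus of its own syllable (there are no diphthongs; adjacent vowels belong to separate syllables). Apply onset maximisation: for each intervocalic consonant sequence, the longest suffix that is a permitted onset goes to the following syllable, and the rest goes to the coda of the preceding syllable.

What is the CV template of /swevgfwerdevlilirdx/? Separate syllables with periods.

The vowels are e, e, e, i, i, x — 6 nuclei, so 6 syllables.
V1 /e/ – V2 /e/: cluster /vgfw/ — the longest permitted-onset suffix is /fw/; onset = /fw/, preceding coda = /vg/.
V2 /e/ – V3 /e/: cluster /rd/ — the longest permitted-onset suffix is /d/; onset = /d/, preceding coda = /r/.
V3 /e/ – V4 /i/: cluster /vl/ — /vl/ is itself a permitted onset, so the whole cluster goes right; preceding coda = ∅.
V4 /i/ – V5 /i/: just /l/ — single C goes to the following onset.
V5 /i/ – V6 /x/: /rd/ — longest licit onset from the right is /d/, leaving /r/ as coda.
Syllabification: swevg.fwer.de.vli.lir.dx.
Mapping each syllable to C/V: /swevg/ → CCVCC, /fwer/ → CCVC, /de/ → CV, /vli/ → CCV, /lir/ → CVC, /dx/ → CV.

CCVCC.CCVC.CV.CCV.CVC.CV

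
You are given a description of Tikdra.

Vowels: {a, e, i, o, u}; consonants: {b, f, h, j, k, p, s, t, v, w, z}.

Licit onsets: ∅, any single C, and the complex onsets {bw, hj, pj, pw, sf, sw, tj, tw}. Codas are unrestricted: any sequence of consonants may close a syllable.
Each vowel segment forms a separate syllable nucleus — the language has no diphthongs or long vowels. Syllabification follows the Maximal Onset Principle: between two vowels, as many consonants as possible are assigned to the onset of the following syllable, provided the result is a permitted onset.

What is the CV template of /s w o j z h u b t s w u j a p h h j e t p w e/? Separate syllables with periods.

CCVCC.CVCC.CCV.CVCC.CCVC.CCV

Nuclei (vowels): o, u, u, a, e, e → 6 syllables.
σ1/σ2 boundary: /jzh/ splits as /jz/ + /h/ (/h/ is the longest suffix that is a licit onset).
σ2/σ3 boundary: /btsw/; trying suffixes from longest down, /sw/ is the first permitted one, so coda /bt/ | onset /sw/.
σ3/σ4 boundary: /j/ → onset of the next syllable (single consonants are always licit onsets).
σ4/σ5 boundary: cluster /phhj/ — the longest permitted-onset suffix is /hj/; onset = /hj/, preceding coda = /ph/.
σ5/σ6 boundary: /tpw/; trying suffixes from longest down, /pw/ is the first permitted one, so coda /t/ | onset /pw/.
So the parse is swojz.hubt.swu.japh.hjet.pwe.
Mapping each syllable to C/V: /swojz/ → CCVCC, /hubt/ → CVCC, /swu/ → CCV, /japh/ → CVCC, /hjet/ → CCVC, /pwe/ → CCV.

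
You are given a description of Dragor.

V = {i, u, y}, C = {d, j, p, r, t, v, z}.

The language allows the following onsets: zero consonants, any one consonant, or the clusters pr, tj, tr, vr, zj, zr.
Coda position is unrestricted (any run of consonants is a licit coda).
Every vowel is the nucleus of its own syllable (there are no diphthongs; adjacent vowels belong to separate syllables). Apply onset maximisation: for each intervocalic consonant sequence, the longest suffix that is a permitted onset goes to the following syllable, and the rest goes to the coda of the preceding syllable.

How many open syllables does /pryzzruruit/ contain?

Vowels present: y, u, u, i; each is a nucleus, giving 4 syllables.
Between /y/ (V1) and /u/ (V2): /zzr/; trying suffixes from longest down, /zr/ is the first permitted one, so coda /z/ | onset /zr/.
Between /u/ (V2) and /u/ (V3): /r/ → onset of the next syllable (single consonants are always licit onsets).
Between /u/ (V3) and /i/ (V4): nothing intervenes; syllable break is V.V.
Putting it together: pryz.zru.ru.it.
Classifying each syllable: /pryz/ (closed), /zru/ (open), /ru/ (open), /it/ (closed).
Open syllables: 2.

2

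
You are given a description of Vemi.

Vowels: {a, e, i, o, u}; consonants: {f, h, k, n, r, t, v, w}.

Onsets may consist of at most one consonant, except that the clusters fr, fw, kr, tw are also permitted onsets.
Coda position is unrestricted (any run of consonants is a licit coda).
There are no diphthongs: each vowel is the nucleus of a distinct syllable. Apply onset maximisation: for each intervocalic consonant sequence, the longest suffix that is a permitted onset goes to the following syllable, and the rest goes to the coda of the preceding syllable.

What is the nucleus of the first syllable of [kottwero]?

o

Vowels present: o, e, o; each is a nucleus, giving 3 syllables.
The first nucleus (vowel 1 from the left) is /o/.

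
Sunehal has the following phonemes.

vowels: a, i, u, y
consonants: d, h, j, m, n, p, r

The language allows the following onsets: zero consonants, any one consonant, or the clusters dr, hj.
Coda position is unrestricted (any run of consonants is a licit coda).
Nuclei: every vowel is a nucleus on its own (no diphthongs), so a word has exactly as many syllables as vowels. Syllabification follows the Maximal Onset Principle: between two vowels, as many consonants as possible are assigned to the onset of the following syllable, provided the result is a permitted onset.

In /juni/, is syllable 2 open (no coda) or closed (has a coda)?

Nuclei (vowels): u, i → 2 syllables.
/u…i/ gap (V1→V2): just /n/ — single C goes to the following onset.
Syllabification: ju.ni.
Syllable 2 is /ni/; it ends in its nucleus with no coda, so it is open.

open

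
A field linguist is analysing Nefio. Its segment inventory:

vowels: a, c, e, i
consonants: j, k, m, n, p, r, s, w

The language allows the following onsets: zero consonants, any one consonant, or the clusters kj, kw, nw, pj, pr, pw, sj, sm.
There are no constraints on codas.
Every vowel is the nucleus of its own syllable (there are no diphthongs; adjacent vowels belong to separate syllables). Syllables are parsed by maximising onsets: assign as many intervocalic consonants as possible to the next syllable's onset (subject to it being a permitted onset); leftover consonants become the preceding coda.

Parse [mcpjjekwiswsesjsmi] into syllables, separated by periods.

The vowels are c, e, i, e, i — 5 nuclei, so 5 syllables.
σ1/σ2 boundary: /pjj/ — longest licit onset from the right is /j/, leaving /pj/ as coda.
σ2/σ3 boundary: cluster /kw/ — /kw/ is itself a permitted onset, so the whole cluster goes right; preceding coda = ∅.
σ3/σ4 boundary: /sws/ splits as /sw/ + /s/ (/s/ is the longest suffix that is a licit onset).
σ4/σ5 boundary: /sjsm/ splits as /sj/ + /sm/ (/sm/ is the longest suffix that is a licit onset).

mcpj.je.kwisw.sesj.smi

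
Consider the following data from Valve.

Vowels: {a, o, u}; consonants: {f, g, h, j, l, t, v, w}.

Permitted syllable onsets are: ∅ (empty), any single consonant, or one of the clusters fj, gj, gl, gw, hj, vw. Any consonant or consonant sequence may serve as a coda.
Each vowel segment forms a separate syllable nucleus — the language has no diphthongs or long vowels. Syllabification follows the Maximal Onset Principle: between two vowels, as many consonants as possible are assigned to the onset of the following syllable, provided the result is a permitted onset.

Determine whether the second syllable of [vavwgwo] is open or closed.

The vowels are a, o — 2 nuclei, so 2 syllables.
σ1/σ2 boundary: /vwgw/ splits as /vw/ + /gw/ (/gw/ is the longest suffix that is a licit onset).
So the parse is vavw.gwo.
Syllable 2 is /gwo/; it ends in its nucleus with no coda, so it is open.

open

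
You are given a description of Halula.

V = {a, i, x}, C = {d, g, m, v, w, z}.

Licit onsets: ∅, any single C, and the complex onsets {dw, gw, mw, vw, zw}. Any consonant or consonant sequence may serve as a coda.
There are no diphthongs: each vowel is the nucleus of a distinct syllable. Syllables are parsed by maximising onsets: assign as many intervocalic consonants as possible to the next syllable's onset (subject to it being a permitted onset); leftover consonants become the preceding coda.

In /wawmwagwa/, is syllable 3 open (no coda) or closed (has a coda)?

The vowels are a, a, a — 3 nuclei, so 3 syllables.
/a…a/ gap (V1→V2): /wmw/ — longest licit onset from the right is /mw/, leaving /w/ as coda.
/a…a/ gap (V2→V3): /gw/ is a licit onset in full, so it all attaches to the next syllable.
So the parse is waw.mwa.gwa.
Syllable 3 is /gwa/; it ends in its nucleus with no coda, so it is open.

open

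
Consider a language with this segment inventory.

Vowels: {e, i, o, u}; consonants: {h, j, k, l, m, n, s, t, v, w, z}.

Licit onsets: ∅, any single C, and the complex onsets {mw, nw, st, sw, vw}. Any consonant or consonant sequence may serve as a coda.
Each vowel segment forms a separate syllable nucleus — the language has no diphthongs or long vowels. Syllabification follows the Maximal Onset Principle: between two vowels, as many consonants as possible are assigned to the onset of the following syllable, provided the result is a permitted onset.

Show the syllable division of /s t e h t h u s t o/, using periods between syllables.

The vowels are e, u, o — 3 nuclei, so 3 syllables.
/e…u/ gap (V1→V2): /hth/; trying suffixes from longest down, /h/ is the first permitted one, so coda /ht/ | onset /h/.
/u…o/ gap (V2→V3): cluster /st/ — /st/ is itself a permitted onset, so the whole cluster goes right; preceding coda = ∅.

steht.hu.sto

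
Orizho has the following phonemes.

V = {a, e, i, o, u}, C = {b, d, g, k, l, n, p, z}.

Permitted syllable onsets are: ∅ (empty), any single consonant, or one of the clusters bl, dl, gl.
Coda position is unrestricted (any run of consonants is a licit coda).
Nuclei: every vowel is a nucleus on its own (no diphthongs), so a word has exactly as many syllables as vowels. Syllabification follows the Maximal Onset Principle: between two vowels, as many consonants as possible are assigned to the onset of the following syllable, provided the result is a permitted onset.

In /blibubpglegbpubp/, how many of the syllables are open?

1

Vowels present: i, u, e, u; each is a nucleus, giving 4 syllables.
/i…u/ gap (V1→V2): /b/ is a single consonant, so it becomes the next onset.
/u…e/ gap (V2→V3): /bpgl/; trying suffixes from longest down, /gl/ is the first permitted one, so coda /bp/ | onset /gl/.
/e…u/ gap (V3→V4): /gbp/ — longest licit onset from the right is /p/, leaving /gb/ as coda.
Syllabification: bli.bubp.glegb.pubp.
Classifying each syllable: /bli/ (open), /bubp/ (closed), /glegb/ (closed), /pubp/ (closed).
Open syllables: 1.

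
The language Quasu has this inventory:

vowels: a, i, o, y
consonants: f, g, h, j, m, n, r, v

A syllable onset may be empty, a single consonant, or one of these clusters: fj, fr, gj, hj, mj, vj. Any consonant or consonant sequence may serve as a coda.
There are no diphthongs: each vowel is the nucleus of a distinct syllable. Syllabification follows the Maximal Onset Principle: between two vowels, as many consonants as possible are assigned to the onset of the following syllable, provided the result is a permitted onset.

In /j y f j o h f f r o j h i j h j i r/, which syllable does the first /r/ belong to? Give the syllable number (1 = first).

3

Nuclei (vowels): y, o, o, i, i → 5 syllables.
V1 /y/ – V2 /o/: cluster /fj/ — /fj/ is itself a permitted onset, so the whole cluster goes right; preceding coda = ∅.
V2 /o/ – V3 /o/: /hffr/ splits as /hf/ + /fr/ (/fr/ is the longest suffix that is a licit onset).
V3 /o/ – V4 /i/: /jh/ — longest licit onset from the right is /h/, leaving /j/ as coda.
V4 /i/ – V5 /i/: /jhj/; trying suffixes from longest down, /hj/ is the first permitted one, so coda /j/ | onset /hj/.
Syllabification: jy.fjohf.froj.hij.hjir.
The first /r/ is in the onset of syllable 3 (/froj/).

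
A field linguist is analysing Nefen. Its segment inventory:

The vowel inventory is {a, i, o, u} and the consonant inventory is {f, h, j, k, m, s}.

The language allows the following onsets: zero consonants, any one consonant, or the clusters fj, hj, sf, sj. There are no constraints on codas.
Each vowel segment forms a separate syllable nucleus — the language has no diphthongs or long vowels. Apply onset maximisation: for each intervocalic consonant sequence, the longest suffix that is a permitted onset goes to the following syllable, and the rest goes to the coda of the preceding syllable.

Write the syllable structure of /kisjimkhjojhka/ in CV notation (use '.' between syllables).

Nuclei (vowels): i, i, o, a → 4 syllables.
Between /i/ (V1) and /i/ (V2): cluster /sj/ — /sj/ is itself a permitted onset, so the whole cluster goes right; preceding coda = ∅.
Between /i/ (V2) and /o/ (V3): cluster /mkhj/ — the longest permitted-onset suffix is /hj/; onset = /hj/, preceding coda = /mk/.
Between /o/ (V3) and /a/ (V4): cluster /jhk/ — the longest permitted-onset suffix is /k/; onset = /k/, preceding coda = /jh/.
So the parse is ki.sjimk.hjojh.ka.
Mapping each syllable to C/V: /ki/ → CV, /sjimk/ → CCVCC, /hjojh/ → CCVCC, /ka/ → CV.

CV.CCVCC.CCVCC.CV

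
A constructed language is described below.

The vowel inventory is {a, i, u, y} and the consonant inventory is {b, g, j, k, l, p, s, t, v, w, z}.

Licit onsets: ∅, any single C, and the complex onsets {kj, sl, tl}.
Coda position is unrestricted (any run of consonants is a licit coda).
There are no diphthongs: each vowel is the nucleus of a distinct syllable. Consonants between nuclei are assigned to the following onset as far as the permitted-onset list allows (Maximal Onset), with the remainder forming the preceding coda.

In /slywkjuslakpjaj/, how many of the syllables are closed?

3

Vowels present: y, u, a, a; each is a nucleus, giving 4 syllables.
σ1/σ2 boundary: /wkj/; trying suffixes from longest down, /kj/ is the first permitted one, so coda /w/ | onset /kj/.
σ2/σ3 boundary: /sl/ is a licit onset in full, so it all attaches to the next syllable.
σ3/σ4 boundary: cluster /kpj/ — the longest permitted-onset suffix is /j/; onset = /j/, preceding coda = /kp/.
So the parse is slyw.kju.slakp.jaj.
Classifying each syllable: /slyw/ (closed), /kju/ (open), /slakp/ (closed), /jaj/ (closed).
Closed syllables: 3.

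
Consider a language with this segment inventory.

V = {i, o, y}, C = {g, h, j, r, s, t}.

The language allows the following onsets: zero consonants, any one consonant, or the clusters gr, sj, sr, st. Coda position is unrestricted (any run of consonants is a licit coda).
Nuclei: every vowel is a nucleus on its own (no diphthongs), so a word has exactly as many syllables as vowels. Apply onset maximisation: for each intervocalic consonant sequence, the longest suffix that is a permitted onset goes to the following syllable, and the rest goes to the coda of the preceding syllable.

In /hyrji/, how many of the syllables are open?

The vowels are y, i — 2 nuclei, so 2 syllables.
σ1/σ2 boundary: /rj/ splits as /r/ + /j/ (/j/ is the longest suffix that is a licit onset).
Putting it together: hyr.ji.
Classifying each syllable: /hyr/ (closed), /ji/ (open).
Open syllables: 1.

1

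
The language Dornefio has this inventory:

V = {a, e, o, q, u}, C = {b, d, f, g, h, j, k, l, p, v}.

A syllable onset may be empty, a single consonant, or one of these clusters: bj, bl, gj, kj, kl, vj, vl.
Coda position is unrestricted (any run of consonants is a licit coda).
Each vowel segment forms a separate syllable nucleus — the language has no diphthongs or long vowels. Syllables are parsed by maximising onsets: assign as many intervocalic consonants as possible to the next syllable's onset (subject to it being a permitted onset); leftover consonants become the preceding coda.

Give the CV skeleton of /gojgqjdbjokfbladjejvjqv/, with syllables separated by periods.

CVC.CVCC.CCVCC.CCVC.CVC.CCVC

Vowels present: o, q, o, a, e, q; each is a nucleus, giving 6 syllables.
Between /o/ (V1) and /q/ (V2): cluster /jg/ — the longest permitted-onset suffix is /g/; onset = /g/, preceding coda = /j/.
Between /q/ (V2) and /o/ (V3): /jdbj/; trying suffixes from longest down, /bj/ is the first permitted one, so coda /jd/ | onset /bj/.
Between /o/ (V3) and /a/ (V4): cluster /kfbl/ — the longest permitted-onset suffix is /bl/; onset = /bl/, preceding coda = /kf/.
Between /a/ (V4) and /e/ (V5): /dj/ — longest licit onset from the right is /j/, leaving /d/ as coda.
Between /e/ (V5) and /q/ (V6): /jvj/ splits as /j/ + /vj/ (/vj/ is the longest suffix that is a licit onset).
Syllabification: goj.gqjd.bjokf.blad.jej.vjqv.
Mapping each syllable to C/V: /goj/ → CVC, /gqjd/ → CVCC, /bjokf/ → CCVCC, /blad/ → CCVC, /jej/ → CVC, /vjqv/ → CCVC.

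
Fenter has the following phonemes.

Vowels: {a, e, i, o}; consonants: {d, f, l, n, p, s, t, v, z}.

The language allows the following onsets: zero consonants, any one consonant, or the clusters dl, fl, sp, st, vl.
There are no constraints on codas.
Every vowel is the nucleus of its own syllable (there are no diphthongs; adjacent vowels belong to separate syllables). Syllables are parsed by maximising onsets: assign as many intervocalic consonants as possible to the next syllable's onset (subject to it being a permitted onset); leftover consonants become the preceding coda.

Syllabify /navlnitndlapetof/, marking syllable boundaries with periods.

Vowels present: a, i, a, e, o; each is a nucleus, giving 5 syllables.
/a…i/ gap (V1→V2): /vln/ — longest licit onset from the right is /n/, leaving /vl/ as coda.
/i…a/ gap (V2→V3): /tndl/ — longest licit onset from the right is /dl/, leaving /tn/ as coda.
/a…e/ gap (V3→V4): just /p/ — single C goes to the following onset.
/e…o/ gap (V4→V5): /t/ → onset of the next syllable (single consonants are always licit onsets).

navl.nitn.dla.pe.tof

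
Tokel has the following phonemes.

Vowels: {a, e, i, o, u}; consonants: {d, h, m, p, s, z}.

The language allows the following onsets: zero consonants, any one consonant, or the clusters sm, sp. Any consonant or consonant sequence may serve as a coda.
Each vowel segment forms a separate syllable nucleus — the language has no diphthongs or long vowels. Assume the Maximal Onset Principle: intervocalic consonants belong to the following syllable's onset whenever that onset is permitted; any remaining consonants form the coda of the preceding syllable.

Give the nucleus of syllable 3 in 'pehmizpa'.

a

The vowels are e, i, a — 3 nuclei, so 3 syllables.
The third nucleus (vowel 3 from the left) is /a/.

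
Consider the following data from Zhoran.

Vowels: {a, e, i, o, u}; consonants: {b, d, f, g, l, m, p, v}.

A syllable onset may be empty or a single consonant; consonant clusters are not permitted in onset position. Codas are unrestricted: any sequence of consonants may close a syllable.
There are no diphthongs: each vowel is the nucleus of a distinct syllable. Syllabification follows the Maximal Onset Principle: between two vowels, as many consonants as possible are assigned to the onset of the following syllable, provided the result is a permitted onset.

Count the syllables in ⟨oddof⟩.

2

The vowels are o, o — 2 nuclei, so 2 syllables.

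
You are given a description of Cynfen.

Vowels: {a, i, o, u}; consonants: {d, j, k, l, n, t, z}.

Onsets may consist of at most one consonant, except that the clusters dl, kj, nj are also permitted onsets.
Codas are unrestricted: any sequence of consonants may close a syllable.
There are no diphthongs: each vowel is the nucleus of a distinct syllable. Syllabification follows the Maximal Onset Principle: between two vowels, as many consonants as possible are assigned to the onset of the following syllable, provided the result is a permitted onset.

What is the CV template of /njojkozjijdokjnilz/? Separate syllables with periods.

Vowels present: o, o, i, o, i; each is a nucleus, giving 5 syllables.
/o…o/ gap (V1→V2): cluster /jk/ — the longest permitted-onset suffix is /k/; onset = /k/, preceding coda = /j/.
/o…i/ gap (V2→V3): cluster /zj/ — the longest permitted-onset suffix is /j/; onset = /j/, preceding coda = /z/.
/i…o/ gap (V3→V4): /jd/; trying suffixes from longest down, /d/ is the first permitted one, so coda /j/ | onset /d/.
/o…i/ gap (V4→V5): cluster /kjn/ — the longest permitted-onset suffix is /n/; onset = /n/, preceding coda = /kj/.
Syllabification: njoj.koz.jij.dokj.nilz.
Mapping each syllable to C/V: /njoj/ → CCVC, /koz/ → CVC, /jij/ → CVC, /dokj/ → CVCC, /nilz/ → CVCC.

CCVC.CVC.CVC.CVCC.CVCC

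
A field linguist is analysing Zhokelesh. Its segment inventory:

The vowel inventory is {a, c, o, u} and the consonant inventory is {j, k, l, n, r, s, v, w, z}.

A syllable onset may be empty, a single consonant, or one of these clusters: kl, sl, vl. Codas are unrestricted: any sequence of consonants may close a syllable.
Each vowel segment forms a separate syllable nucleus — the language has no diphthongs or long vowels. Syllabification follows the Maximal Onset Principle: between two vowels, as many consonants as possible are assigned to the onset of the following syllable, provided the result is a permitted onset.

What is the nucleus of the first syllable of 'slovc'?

o

Vowels present: o, c; each is a nucleus, giving 2 syllables.
The first nucleus (vowel 1 from the left) is /o/.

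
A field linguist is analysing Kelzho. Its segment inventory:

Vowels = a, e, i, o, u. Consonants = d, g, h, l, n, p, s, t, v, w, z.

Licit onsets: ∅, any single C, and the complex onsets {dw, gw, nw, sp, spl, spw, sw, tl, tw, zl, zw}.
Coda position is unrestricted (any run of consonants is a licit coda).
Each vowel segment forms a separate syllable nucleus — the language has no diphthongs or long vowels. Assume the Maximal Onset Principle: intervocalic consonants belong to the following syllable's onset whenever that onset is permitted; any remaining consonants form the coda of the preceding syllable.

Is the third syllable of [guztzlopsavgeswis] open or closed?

Vowels present: u, o, a, e, i; each is a nucleus, giving 5 syllables.
Between /u/ (V1) and /o/ (V2): cluster /ztzl/ — the longest permitted-onset suffix is /zl/; onset = /zl/, preceding coda = /zt/.
Between /o/ (V2) and /a/ (V3): cluster /ps/ — the longest permitted-onset suffix is /s/; onset = /s/, preceding coda = /p/.
Between /a/ (V3) and /e/ (V4): /vg/ — longest licit onset from the right is /g/, leaving /v/ as coda.
Between /e/ (V4) and /i/ (V5): cluster /sw/ — /sw/ is itself a permitted onset, so the whole cluster goes right; preceding coda = ∅.
Putting it together: guzt.zlop.sav.ge.swis.
Syllable 3 is /sav/ with coda /v/, so it is closed.

closed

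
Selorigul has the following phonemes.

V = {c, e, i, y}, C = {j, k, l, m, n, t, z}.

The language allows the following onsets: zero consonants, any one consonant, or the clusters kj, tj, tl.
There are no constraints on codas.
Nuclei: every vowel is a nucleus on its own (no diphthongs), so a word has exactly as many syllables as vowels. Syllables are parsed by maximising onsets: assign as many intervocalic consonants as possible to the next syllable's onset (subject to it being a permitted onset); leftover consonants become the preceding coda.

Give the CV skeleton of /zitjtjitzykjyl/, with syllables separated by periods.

CVCC.CCVC.CV.CCVC

Vowels present: i, i, y, y; each is a nucleus, giving 4 syllables.
V1 /i/ – V2 /i/: /tjtj/ splits as /tj/ + /tj/ (/tj/ is the longest suffix that is a licit onset).
V2 /i/ – V3 /y/: cluster /tz/ — the longest permitted-onset suffix is /z/; onset = /z/, preceding coda = /t/.
V3 /y/ – V4 /y/: cluster /kj/ — /kj/ is itself a permitted onset, so the whole cluster goes right; preceding coda = ∅.
So the parse is zitj.tjit.zy.kjyl.
Mapping each syllable to C/V: /zitj/ → CVCC, /tjit/ → CCVC, /zy/ → CV, /kjyl/ → CCVC.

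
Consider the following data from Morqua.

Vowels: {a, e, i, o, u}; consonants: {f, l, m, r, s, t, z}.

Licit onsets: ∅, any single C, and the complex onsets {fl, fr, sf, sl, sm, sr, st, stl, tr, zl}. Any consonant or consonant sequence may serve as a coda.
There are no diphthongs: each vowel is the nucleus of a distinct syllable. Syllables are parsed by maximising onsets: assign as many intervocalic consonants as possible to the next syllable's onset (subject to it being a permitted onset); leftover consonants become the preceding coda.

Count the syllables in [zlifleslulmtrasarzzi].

Nuclei (vowels): i, e, u, a, a, i → 6 syllables.

6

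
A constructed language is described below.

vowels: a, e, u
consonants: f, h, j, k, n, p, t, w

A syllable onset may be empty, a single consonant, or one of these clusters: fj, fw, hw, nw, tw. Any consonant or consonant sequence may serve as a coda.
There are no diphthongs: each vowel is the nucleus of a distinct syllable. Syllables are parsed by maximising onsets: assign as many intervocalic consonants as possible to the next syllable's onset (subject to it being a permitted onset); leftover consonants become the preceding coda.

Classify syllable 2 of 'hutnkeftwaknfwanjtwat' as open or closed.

closed

Vowels present: u, e, a, a, a; each is a nucleus, giving 5 syllables.
σ1/σ2 boundary: /tnk/ — longest licit onset from the right is /k/, leaving /tn/ as coda.
σ2/σ3 boundary: /ftw/ — longest licit onset from the right is /tw/, leaving /f/ as coda.
σ3/σ4 boundary: cluster /knfw/ — the longest permitted-onset suffix is /fw/; onset = /fw/, preceding coda = /kn/.
σ4/σ5 boundary: /njtw/ splits as /nj/ + /tw/ (/tw/ is the longest suffix that is a licit onset).
Syllabification: hutn.kef.twakn.fwanj.twat.
Syllable 2 is /kef/ with coda /f/, so it is closed.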